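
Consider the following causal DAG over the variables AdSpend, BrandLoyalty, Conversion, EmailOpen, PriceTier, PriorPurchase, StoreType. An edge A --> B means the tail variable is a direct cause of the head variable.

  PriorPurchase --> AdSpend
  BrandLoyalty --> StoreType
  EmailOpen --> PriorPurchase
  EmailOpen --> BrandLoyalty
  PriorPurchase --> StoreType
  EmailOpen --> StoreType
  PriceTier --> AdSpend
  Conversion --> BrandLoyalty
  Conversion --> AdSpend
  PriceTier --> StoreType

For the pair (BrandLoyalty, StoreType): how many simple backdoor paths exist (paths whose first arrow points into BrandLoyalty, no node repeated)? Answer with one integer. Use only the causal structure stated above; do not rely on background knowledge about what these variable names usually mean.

6

A backdoor path from BrandLoyalty to StoreType is any simple undirected path whose first edge points into BrandLoyalty (i.e. leaves BrandLoyalty via a parent).
Parents of BrandLoyalty: {Conversion, EmailOpen}.
Enumerating:
  P1: BrandLoyalty <- Conversion -> AdSpend <- PriceTier -> StoreType
  P2: BrandLoyalty <- Conversion -> AdSpend <- PriorPurchase <- EmailOpen -> StoreType
  P3: BrandLoyalty <- Conversion -> AdSpend <- PriorPurchase -> StoreType
  P4: BrandLoyalty <- EmailOpen -> PriorPurchase -> StoreType
  P5: BrandLoyalty <- EmailOpen -> PriorPurchase -> AdSpend <- PriceTier -> StoreType
  P6: BrandLoyalty <- EmailOpen -> StoreType
That exhausts the simple backdoor paths. Count: 6.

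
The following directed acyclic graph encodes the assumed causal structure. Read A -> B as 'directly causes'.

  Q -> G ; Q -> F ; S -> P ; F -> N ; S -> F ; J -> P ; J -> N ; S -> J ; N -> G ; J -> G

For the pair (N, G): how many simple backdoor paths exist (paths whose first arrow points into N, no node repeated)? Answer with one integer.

6

A backdoor path from N to G is any simple undirected path whose first edge points into N (i.e. leaves N via a parent).
Parents of N: {F, J}.
Enumerating:
  P1: N <- J <- S -> F <- Q -> G
  P2: N <- J -> P <- S -> F <- Q -> G
  P3: N <- J -> G
  P4: N <- F <- S -> J -> G
  P5: N <- F <- S -> P <- J -> G
  P6: N <- F <- Q -> G
That exhausts the simple backdoor paths. Count: 6.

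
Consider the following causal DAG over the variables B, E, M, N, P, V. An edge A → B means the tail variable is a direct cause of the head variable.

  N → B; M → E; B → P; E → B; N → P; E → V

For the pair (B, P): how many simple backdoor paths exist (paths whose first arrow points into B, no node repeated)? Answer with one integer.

A backdoor path from B to P is any simple undirected path whose first edge points into B (i.e. leaves B via a parent).
Parents of B: {E, N}.
Enumerating:
  P1: B <- N -> P
That exhausts the simple backdoor paths. Count: 1.

1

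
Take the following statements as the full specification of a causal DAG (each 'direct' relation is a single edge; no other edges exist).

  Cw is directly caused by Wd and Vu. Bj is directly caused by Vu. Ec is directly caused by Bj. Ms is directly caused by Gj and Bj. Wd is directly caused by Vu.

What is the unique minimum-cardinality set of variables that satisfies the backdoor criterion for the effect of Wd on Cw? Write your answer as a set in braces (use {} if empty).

Variables eligible for adjustment (non-descendants of Wd, excluding Wd and Cw): {Bj, Ec, Gj, Ms, Vu}.
Backdoor paths from Wd to Cw:
  P1: Wd <- Vu -> Cw
The empty set is not sufficient: P1 (Wd <- Vu -> Cw) has no collider blocking it and no conditioned non-collider, so it is open.
Try {Vu}:
  P1: blocked at fork node Vu ∈ conditioning set.
{Vu} contains no descendant of Wd and blocks every backdoor path.
No other singleton works — e.g. {Bj} leaves P1 open — so {Vu} is the unique smallest valid adjustment set.

{Vu}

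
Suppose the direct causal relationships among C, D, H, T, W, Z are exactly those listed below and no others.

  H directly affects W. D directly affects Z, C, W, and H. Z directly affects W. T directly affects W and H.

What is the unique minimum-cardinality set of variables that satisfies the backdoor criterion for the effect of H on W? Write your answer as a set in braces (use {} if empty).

Variables eligible for adjustment (non-descendants of H, excluding H and W): {C, D, T, Z}.
Backdoor paths from H to W:
  P1: H <- D -> Z -> W
  P2: H <- D -> W
  P3: H <- T -> W
The empty set is not sufficient: P1 (H <- D -> Z -> W) has no collider blocking it and no conditioned non-collider, so it is open.
Try {D, T}:
  P1: blocked at fork node D ∈ conditioning set.
  P2: blocked at fork node D ∈ conditioning set.
  P3: blocked at fork node T ∈ conditioning set.
{D, T} contains no descendant of H and blocks every backdoor path.
Every element of {D, T} is needed (dropping D leaves P1 open; dropping T leaves P3 open), so no proper subset is valid.
Among all size-2 subsets of the eligible variables, only {D, T} blocks every backdoor path, so it is the unique smallest valid adjustment set.

{D, T}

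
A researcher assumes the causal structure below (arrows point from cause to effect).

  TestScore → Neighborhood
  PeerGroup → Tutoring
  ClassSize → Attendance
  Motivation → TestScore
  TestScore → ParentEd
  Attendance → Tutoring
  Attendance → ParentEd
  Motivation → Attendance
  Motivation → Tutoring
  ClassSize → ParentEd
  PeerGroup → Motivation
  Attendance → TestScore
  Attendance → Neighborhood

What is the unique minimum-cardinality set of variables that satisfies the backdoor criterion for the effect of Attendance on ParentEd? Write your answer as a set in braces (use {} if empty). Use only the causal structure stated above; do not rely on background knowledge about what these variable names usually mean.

{ClassSize, Motivation}

Variables eligible for adjustment (non-descendants of Attendance, excluding Attendance and ParentEd): {ClassSize, Motivation, PeerGroup}.
Backdoor paths from Attendance to ParentEd:
  P1: Attendance <- ClassSize -> ParentEd
  P2: Attendance <- Motivation -> TestScore -> ParentEd
The empty set is not sufficient: P1 (Attendance <- ClassSize -> ParentEd) has no collider blocking it and no conditioned non-collider, so it is open.
Try {ClassSize, Motivation}:
  P1: blocked at fork node ClassSize ∈ conditioning set.
  P2: blocked at fork node Motivation ∈ conditioning set.
{ClassSize, Motivation} contains no descendant of Attendance and blocks every backdoor path.
Every element of {ClassSize, Motivation} is needed (dropping ClassSize leaves P1 open; dropping Motivation leaves P2 open), so no proper subset is valid.
Among all size-2 subsets of the eligible variables, only {ClassSize, Motivation} blocks every backdoor path, so it is the unique smallest valid adjustment set.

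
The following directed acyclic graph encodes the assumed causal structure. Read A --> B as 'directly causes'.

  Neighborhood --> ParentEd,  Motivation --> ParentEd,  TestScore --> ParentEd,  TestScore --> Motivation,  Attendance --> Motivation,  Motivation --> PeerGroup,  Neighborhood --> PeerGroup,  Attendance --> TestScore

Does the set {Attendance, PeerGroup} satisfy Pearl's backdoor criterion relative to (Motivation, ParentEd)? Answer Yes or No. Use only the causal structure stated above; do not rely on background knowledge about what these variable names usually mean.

No

Backdoor paths from Motivation to ParentEd (paths whose first edge points into Motivation):
  P1: Motivation <- Attendance -> TestScore -> ParentEd
  P2: Motivation <- TestScore -> ParentEd
Condition 1 (no descendant of Motivation in the set): FAILS — PeerGroup is a descendant of Motivation.
Condition 2 (every backdoor path blocked by {Attendance, PeerGroup}):
  P1: blocked at fork node Attendance ∈ conditioning set.
  P2: open — no interior node is in the conditioning set.
{Attendance, PeerGroup} does not satisfy the backdoor criterion.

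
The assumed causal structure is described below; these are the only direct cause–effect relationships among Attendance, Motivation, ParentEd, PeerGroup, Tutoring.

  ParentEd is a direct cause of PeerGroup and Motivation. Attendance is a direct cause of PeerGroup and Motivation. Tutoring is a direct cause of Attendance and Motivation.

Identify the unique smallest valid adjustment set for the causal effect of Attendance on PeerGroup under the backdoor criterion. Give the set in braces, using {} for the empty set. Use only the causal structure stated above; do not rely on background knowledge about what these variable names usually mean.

Variables eligible for adjustment (non-descendants of Attendance, excluding Attendance and PeerGroup): {ParentEd, Tutoring}.
Backdoor paths from Attendance to PeerGroup:
  P1: Attendance <- Tutoring -> Motivation <- ParentEd -> PeerGroup
Each backdoor path contains an unconditioned collider, so every path is already blocked with the empty conditioning set:
  P1: blocked at collider Motivation (neither it nor any descendant is in the conditioning set).
The empty set is therefore the unique smallest valid set.

{}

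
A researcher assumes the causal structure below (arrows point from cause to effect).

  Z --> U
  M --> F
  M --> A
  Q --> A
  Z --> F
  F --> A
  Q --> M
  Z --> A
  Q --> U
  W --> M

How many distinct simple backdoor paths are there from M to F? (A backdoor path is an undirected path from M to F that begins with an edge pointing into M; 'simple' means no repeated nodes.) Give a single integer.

A backdoor path from M to F is any simple undirected path whose first edge points into M (i.e. leaves M via a parent).
Parents of M: {Q, W}.
Enumerating:
  P1: M <- Q -> U <- Z -> F
  P2: M <- Q -> U <- Z -> A <- F
  P3: M <- Q -> A <- Z -> F
  P4: M <- Q -> A <- F
That exhausts the simple backdoor paths. Count: 4.

4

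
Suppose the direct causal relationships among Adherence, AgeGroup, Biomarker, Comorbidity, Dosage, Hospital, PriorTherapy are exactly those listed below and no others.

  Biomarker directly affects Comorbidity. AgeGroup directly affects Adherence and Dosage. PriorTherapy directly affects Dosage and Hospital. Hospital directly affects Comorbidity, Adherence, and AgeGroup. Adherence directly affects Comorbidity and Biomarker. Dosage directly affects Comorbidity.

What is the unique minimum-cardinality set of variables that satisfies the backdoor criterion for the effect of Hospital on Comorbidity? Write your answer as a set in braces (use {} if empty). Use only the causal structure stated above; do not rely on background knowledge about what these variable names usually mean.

{PriorTherapy}

Variables eligible for adjustment (non-descendants of Hospital, excluding Hospital and Comorbidity): {PriorTherapy}.
Backdoor paths from Hospital to Comorbidity:
  P1: Hospital <- PriorTherapy -> Dosage <- AgeGroup -> Adherence -> Biomarker -> Comorbidity
  P2: Hospital <- PriorTherapy -> Dosage <- AgeGroup -> Adherence -> Comorbidity
  P3: Hospital <- PriorTherapy -> Dosage -> Comorbidity
The empty set is not sufficient: P3 (Hospital <- PriorTherapy -> Dosage -> Comorbidity) has no collider blocking it and no conditioned non-collider, so it is open.
Try {PriorTherapy}:
  P1: blocked at fork node PriorTherapy ∈ conditioning set.
  P2: blocked at fork node PriorTherapy ∈ conditioning set.
  P3: blocked at fork node PriorTherapy ∈ conditioning set.
{PriorTherapy} contains no descendant of Hospital and blocks every backdoor path.
{PriorTherapy} is the unique smallest valid adjustment set.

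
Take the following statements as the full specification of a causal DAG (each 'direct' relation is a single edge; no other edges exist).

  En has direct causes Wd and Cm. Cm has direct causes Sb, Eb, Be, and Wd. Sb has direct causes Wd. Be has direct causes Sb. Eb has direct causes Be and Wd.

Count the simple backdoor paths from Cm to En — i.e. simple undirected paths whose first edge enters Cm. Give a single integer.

7

A backdoor path from Cm to En is any simple undirected path whose first edge points into Cm (i.e. leaves Cm via a parent).
Parents of Cm: {Be, Eb, Sb, Wd}.
Enumerating:
  P1: Cm <- Wd -> En
  P2: Cm <- Sb <- Wd -> En
  P3: Cm <- Sb -> Be -> Eb <- Wd -> En
  P4: Cm <- Be <- Sb <- Wd -> En
  P5: Cm <- Be -> Eb <- Wd -> En
  P6: Cm <- Eb <- Wd -> En
  P7: Cm <- Eb <- Be <- Sb <- Wd -> En
That exhausts the simple backdoor paths. Count: 7.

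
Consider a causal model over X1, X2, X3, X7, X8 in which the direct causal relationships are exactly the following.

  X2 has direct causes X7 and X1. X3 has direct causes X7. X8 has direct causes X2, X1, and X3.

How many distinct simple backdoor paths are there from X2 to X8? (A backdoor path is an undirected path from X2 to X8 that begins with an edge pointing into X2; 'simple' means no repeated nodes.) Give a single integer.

A backdoor path from X2 to X8 is any simple undirected path whose first edge points into X2 (i.e. leaves X2 via a parent).
Parents of X2: {X1, X7}.
Enumerating:
  P1: X2 <- X1 -> X8
  P2: X2 <- X7 -> X3 -> X8
That exhausts the simple backdoor paths. Count: 2.

2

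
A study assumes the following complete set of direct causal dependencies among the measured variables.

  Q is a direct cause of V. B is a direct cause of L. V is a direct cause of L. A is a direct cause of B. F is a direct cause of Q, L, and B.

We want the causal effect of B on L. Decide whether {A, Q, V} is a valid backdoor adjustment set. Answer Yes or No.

No

Backdoor paths from B to L (paths whose first edge points into B):
  P1: B <- F -> Q -> V -> L
  P2: B <- F -> L
Condition 1 (no descendant of B in the set): holds — descendants of B are {L}; none are in {A, Q, V}.
Condition 2 (every backdoor path blocked by {A, Q, V}):
  P1: blocked at chain node Q ∈ conditioning set.
  P2: open — no interior node is in the conditioning set.
{A, Q, V} does not satisfy the backdoor criterion.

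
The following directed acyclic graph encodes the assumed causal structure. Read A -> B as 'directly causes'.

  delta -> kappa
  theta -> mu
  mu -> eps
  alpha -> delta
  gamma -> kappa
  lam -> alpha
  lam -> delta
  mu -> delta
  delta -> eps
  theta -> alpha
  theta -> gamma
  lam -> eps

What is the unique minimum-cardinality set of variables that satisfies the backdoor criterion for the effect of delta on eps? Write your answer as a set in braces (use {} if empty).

Variables eligible for adjustment (non-descendants of delta, excluding delta and eps): {alpha, gamma, lam, mu, theta}.
Backdoor paths from delta to eps:
  P1: delta <- lam -> alpha <- theta -> mu -> eps
  P2: delta <- lam -> eps
  P3: delta <- mu <- theta -> alpha <- lam -> eps
  P4: delta <- mu -> eps
  P5: delta <- alpha <- theta -> mu -> eps
  P6: delta <- alpha <- lam -> eps
The empty set is not sufficient: P2 (delta <- lam -> eps) has no collider blocking it and no conditioned non-collider, so it is open.
Try {lam, mu}:
  P1: blocked at fork node lam ∈ conditioning set.
  P2: blocked at fork node lam ∈ conditioning set.
  P3: blocked at chain node mu ∈ conditioning set.
  P4: blocked at fork node mu ∈ conditioning set.
  P5: blocked at chain node mu ∈ conditioning set.
  P6: blocked at fork node lam ∈ conditioning set.
{lam, mu} contains no descendant of delta and blocks every backdoor path.
Every element of {lam, mu} is needed (dropping lam leaves P2 open; dropping mu leaves P4 open), so no proper subset is valid.
Among all size-2 subsets of the eligible variables, only {lam, mu} blocks every backdoor path, so it is the unique smallest valid adjustment set.

{lam, mu}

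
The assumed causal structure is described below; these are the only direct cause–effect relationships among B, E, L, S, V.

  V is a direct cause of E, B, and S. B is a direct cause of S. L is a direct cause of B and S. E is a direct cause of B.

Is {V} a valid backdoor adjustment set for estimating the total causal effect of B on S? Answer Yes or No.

Backdoor paths from B to S (paths whose first edge points into B):
  P1: B <- V -> S
  P2: B <- E <- V -> S
  P3: B <- L -> S
Condition 1 (no descendant of B in the set): holds — descendants of B are {S}; none are in {V}.
Condition 2 (every backdoor path blocked by {V}):
  P1: blocked at fork node V ∈ conditioning set.
  P2: blocked at fork node V ∈ conditioning set.
  P3: open — no interior node is in the conditioning set.
{V} does not satisfy the backdoor criterion.

No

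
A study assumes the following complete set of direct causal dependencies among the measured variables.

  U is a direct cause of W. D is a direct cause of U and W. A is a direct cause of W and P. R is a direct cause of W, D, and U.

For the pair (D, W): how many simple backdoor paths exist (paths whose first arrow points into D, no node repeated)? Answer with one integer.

A backdoor path from D to W is any simple undirected path whose first edge points into D (i.e. leaves D via a parent).
Parents of D: {R}.
Enumerating:
  P1: D <- R -> U -> W
  P2: D <- R -> W
That exhausts the simple backdoor paths. Count: 2.

2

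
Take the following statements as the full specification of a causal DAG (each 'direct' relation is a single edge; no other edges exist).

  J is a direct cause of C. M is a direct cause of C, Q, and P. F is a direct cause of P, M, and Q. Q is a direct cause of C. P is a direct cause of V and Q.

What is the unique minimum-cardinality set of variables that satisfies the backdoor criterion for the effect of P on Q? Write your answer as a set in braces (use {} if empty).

Variables eligible for adjustment (non-descendants of P, excluding P and Q): {F, J, M}.
Backdoor paths from P to Q:
  P1: P <- F -> M -> Q
  P2: P <- F -> M -> C <- Q
  P3: P <- F -> Q
  P4: P <- M <- F -> Q
  P5: P <- M -> Q
  P6: P <- M -> C <- Q
The empty set is not sufficient: P1 (P <- F -> M -> Q) has no collider blocking it and no conditioned non-collider, so it is open.
Try {F, M}:
  P1: blocked at fork node F ∈ conditioning set.
  P2: blocked at fork node F ∈ conditioning set.
  P3: blocked at fork node F ∈ conditioning set.
  P4: blocked at chain node M ∈ conditioning set.
  P5: blocked at fork node M ∈ conditioning set.
  P6: blocked at fork node M ∈ conditioning set.
{F, M} contains no descendant of P and blocks every backdoor path.
Every element of {F, M} is needed (dropping F leaves P3 open; dropping M leaves P5 open), so no proper subset is valid.
Among all size-2 subsets of the eligible variables, only {F, M} blocks every backdoor path, so it is the unique smallest valid adjustment set.

{F, M}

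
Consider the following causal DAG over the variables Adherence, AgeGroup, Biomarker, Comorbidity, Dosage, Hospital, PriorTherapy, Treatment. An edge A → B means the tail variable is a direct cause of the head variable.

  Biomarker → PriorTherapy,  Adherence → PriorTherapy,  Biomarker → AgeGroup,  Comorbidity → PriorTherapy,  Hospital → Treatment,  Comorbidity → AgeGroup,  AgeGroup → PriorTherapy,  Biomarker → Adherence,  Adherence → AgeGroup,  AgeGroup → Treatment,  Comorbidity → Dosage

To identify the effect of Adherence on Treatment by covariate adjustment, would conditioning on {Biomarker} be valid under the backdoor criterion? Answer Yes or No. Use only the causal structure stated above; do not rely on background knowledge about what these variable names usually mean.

Backdoor paths from Adherence to Treatment (paths whose first edge points into Adherence):
  P1: Adherence <- Biomarker -> AgeGroup -> Treatment
  P2: Adherence <- Biomarker -> PriorTherapy <- Comorbidity -> AgeGroup -> Treatment
  P3: Adherence <- Biomarker -> PriorTherapy <- AgeGroup -> Treatment
Condition 1 (no descendant of Adherence in the set): holds — descendants of Adherence are {AgeGroup, PriorTherapy, Treatment}; none are in {Biomarker}.
Condition 2 (every backdoor path blocked by {Biomarker}):
  P1: blocked at fork node Biomarker ∈ conditioning set.
  P2: blocked at fork node Biomarker ∈ conditioning set.
  P3: blocked at fork node Biomarker ∈ conditioning set.
{Biomarker} satisfies the backdoor criterion.

Yes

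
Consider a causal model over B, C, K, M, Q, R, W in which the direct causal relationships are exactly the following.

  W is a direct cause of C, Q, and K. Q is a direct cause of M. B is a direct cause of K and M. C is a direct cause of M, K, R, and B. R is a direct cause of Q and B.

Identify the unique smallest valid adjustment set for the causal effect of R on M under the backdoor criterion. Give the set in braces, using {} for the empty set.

{C}

Variables eligible for adjustment (non-descendants of R, excluding R and M): {C, W}.
Backdoor paths from R to M:
  P1: R <- C <- W -> K <- B -> M
  P2: R <- C <- W -> Q -> M
  P3: R <- C -> B -> K <- W -> Q -> M
  P4: R <- C -> B -> M
  P5: R <- C -> K <- W -> Q -> M
  P6: R <- C -> K <- B -> M
  P7: R <- C -> M
The empty set is not sufficient: P2 (R <- C <- W -> Q -> M) has no collider blocking it and no conditioned non-collider, so it is open.
Try {C}:
  P1: blocked at chain node C ∈ conditioning set.
  P2: blocked at chain node C ∈ conditioning set.
  P3: blocked at fork node C ∈ conditioning set.
  P4: blocked at fork node C ∈ conditioning set.
  P5: blocked at fork node C ∈ conditioning set.
  P6: blocked at fork node C ∈ conditioning set.
  P7: blocked at fork node C ∈ conditioning set.
{C} contains no descendant of R and blocks every backdoor path.
No other singleton works — e.g. {W} leaves P4 open — so {C} is the unique smallest valid adjustment set.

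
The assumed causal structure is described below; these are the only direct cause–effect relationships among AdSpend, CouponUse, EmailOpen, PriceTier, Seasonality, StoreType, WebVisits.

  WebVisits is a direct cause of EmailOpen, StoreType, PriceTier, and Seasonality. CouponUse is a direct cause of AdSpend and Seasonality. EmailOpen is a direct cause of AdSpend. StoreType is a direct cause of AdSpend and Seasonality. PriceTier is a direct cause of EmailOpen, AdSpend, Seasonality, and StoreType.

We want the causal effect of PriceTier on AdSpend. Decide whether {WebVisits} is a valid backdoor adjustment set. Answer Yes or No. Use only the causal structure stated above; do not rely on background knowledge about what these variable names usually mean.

Yes

Backdoor paths from PriceTier to AdSpend (paths whose first edge points into PriceTier):
  P1: PriceTier <- WebVisits -> EmailOpen -> AdSpend
  P2: PriceTier <- WebVisits -> StoreType -> Seasonality <- CouponUse -> AdSpend
  P3: PriceTier <- WebVisits -> StoreType -> AdSpend
  P4: PriceTier <- WebVisits -> Seasonality <- CouponUse -> AdSpend
  P5: PriceTier <- WebVisits -> Seasonality <- StoreType -> AdSpend
Condition 1 (no descendant of PriceTier in the set): holds — descendants of PriceTier are {AdSpend, EmailOpen, Seasonality, StoreType}; none are in {WebVisits}.
Condition 2 (every backdoor path blocked by {WebVisits}):
  P1: blocked at fork node WebVisits ∈ conditioning set.
  P2: blocked at fork node WebVisits ∈ conditioning set.
  P3: blocked at fork node WebVisits ∈ conditioning set.
  P4: blocked at fork node WebVisits ∈ conditioning set.
  P5: blocked at fork node WebVisits ∈ conditioning set.
{WebVisits} satisfies the backdoor criterion.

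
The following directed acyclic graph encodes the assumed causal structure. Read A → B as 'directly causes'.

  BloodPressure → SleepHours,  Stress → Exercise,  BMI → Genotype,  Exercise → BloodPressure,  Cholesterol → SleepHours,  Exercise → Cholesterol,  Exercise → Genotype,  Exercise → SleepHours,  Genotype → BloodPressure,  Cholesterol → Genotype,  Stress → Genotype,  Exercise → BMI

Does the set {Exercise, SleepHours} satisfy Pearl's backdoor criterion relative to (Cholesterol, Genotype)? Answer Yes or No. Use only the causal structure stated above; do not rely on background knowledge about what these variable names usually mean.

Backdoor paths from Cholesterol to Genotype (paths whose first edge points into Cholesterol):
  P1: Cholesterol <- Exercise <- Stress -> Genotype
  P2: Cholesterol <- Exercise -> BMI -> Genotype
  P3: Cholesterol <- Exercise -> Genotype
  P4: Cholesterol <- Exercise -> BloodPressure <- Genotype
  P5: Cholesterol <- Exercise -> SleepHours <- BloodPressure <- Genotype
Condition 1 (no descendant of Cholesterol in the set): FAILS — SleepHours is a descendant of Cholesterol.
Condition 2 (every backdoor path blocked by {Exercise, SleepHours}):
  P1: blocked at chain node Exercise ∈ conditioning set.
  P2: blocked at fork node Exercise ∈ conditioning set.
  P3: blocked at fork node Exercise ∈ conditioning set.
  P4: blocked at fork node Exercise ∈ conditioning set.
  P5: blocked at fork node Exercise ∈ conditioning set.
{Exercise, SleepHours} does not satisfy the backdoor criterion.

No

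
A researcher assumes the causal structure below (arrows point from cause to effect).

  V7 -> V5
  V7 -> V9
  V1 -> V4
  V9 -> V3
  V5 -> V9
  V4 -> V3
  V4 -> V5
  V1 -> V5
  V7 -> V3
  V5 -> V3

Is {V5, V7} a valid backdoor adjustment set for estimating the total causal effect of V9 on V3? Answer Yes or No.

Yes

Backdoor paths from V9 to V3 (paths whose first edge points into V9):
  P1: V9 <- V7 -> V5 <- V1 -> V4 -> V3
  P2: V9 <- V7 -> V5 <- V4 -> V3
  P3: V9 <- V7 -> V5 -> V3
  P4: V9 <- V7 -> V3
  P5: V9 <- V5 <- V1 -> V4 -> V3
  P6: V9 <- V5 <- V7 -> V3
  P7: V9 <- V5 <- V4 -> V3
  P8: V9 <- V5 -> V3
Condition 1 (no descendant of V9 in the set): holds — descendants of V9 are {V3}; none are in {V5, V7}.
Condition 2 (every backdoor path blocked by {V5, V7}):
  P1: blocked at fork node V7 ∈ conditioning set.
  P2: blocked at fork node V7 ∈ conditioning set.
  P3: blocked at fork node V7 ∈ conditioning set.
  P4: blocked at fork node V7 ∈ conditioning set.
  P5: blocked at chain node V5 ∈ conditioning set.
  P6: blocked at chain node V5 ∈ conditioning set.
  P7: blocked at chain node V5 ∈ conditioning set.
  P8: blocked at fork node V5 ∈ conditioning set.
{V5, V7} satisfies the backdoor criterion.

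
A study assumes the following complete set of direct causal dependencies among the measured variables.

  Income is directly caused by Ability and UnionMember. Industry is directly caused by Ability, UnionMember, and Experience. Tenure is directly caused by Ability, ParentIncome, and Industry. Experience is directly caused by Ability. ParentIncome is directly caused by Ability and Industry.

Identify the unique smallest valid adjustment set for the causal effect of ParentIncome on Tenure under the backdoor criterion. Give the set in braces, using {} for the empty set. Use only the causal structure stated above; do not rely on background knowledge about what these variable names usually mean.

Variables eligible for adjustment (non-descendants of ParentIncome, excluding ParentIncome and Tenure): {Ability, Experience, Income, Industry, UnionMember}.
Backdoor paths from ParentIncome to Tenure:
  P1: ParentIncome <- Ability -> Experience -> Industry -> Tenure
  P2: ParentIncome <- Ability -> Industry -> Tenure
  P3: ParentIncome <- Ability -> Income <- UnionMember -> Industry -> Tenure
  P4: ParentIncome <- Ability -> Tenure
  P5: ParentIncome <- Industry <- Ability -> Tenure
  P6: ParentIncome <- Industry <- Experience <- Ability -> Tenure
  P7: ParentIncome <- Industry <- UnionMember -> Income <- Ability -> Tenure
  P8: ParentIncome <- Industry -> Tenure
The empty set is not sufficient: P1 (ParentIncome <- Ability -> Experience -> Industry -> Tenure) has no collider blocking it and no conditioned non-collider, so it is open.
Try {Ability, Industry}:
  P1: blocked at fork node Ability ∈ conditioning set.
  P2: blocked at fork node Ability ∈ conditioning set.
  P3: blocked at fork node Ability ∈ conditioning set.
  P4: blocked at fork node Ability ∈ conditioning set.
  P5: blocked at chain node Industry ∈ conditioning set.
  P6: blocked at chain node Industry ∈ conditioning set.
  P7: blocked at chain node Industry ∈ conditioning set.
  P8: blocked at fork node Industry ∈ conditioning set.
{Ability, Industry} contains no descendant of ParentIncome and blocks every backdoor path.
Every element of {Ability, Industry} is needed (dropping Ability leaves P4 open; dropping Industry leaves P8 open), so no proper subset is valid.
Among all size-2 subsets of the eligible variables, only {Ability, Industry} blocks every backdoor path, so it is the unique smallest valid adjustment set.

{Ability, Industry}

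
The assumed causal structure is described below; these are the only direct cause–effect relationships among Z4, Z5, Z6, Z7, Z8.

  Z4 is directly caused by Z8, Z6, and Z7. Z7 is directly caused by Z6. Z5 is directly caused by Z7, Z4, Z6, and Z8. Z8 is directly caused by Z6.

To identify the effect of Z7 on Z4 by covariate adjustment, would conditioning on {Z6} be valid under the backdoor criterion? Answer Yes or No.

Backdoor paths from Z7 to Z4 (paths whose first edge points into Z7):
  P1: Z7 <- Z6 -> Z8 -> Z4
  P2: Z7 <- Z6 -> Z8 -> Z5 <- Z4
  P3: Z7 <- Z6 -> Z4
  P4: Z7 <- Z6 -> Z5 <- Z8 -> Z4
  P5: Z7 <- Z6 -> Z5 <- Z4
Condition 1 (no descendant of Z7 in the set): holds — descendants of Z7 are {Z4, Z5}; none are in {Z6}.
Condition 2 (every backdoor path blocked by {Z6}):
  P1: blocked at fork node Z6 ∈ conditioning set.
  P2: blocked at fork node Z6 ∈ conditioning set.
  P3: blocked at fork node Z6 ∈ conditioning set.
  P4: blocked at fork node Z6 ∈ conditioning set.
  P5: blocked at fork node Z6 ∈ conditioning set.
{Z6} satisfies the backdoor criterion.

Yes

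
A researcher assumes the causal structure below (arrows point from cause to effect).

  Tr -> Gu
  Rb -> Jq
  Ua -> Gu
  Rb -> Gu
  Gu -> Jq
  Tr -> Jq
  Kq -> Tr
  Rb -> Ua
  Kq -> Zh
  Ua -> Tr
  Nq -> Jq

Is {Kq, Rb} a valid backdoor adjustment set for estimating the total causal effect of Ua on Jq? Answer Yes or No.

Backdoor paths from Ua to Jq (paths whose first edge points into Ua):
  P1: Ua <- Rb -> Gu <- Tr -> Jq
  P2: Ua <- Rb -> Gu -> Jq
  P3: Ua <- Rb -> Jq
Condition 1 (no descendant of Ua in the set): holds — descendants of Ua are {Gu, Jq, Tr}; none are in {Kq, Rb}.
Condition 2 (every backdoor path blocked by {Kq, Rb}):
  P1: blocked at fork node Rb ∈ conditioning set.
  P2: blocked at fork node Rb ∈ conditioning set.
  P3: blocked at fork node Rb ∈ conditioning set.
{Kq, Rb} satisfies the backdoor criterion.

Yes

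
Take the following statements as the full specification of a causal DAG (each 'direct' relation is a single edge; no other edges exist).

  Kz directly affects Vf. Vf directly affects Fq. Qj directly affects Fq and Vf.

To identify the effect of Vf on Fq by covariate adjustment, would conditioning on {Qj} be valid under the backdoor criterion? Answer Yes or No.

Backdoor paths from Vf to Fq (paths whose first edge points into Vf):
  P1: Vf <- Qj -> Fq
Condition 1 (no descendant of Vf in the set): holds — descendants of Vf are {Fq}; none are in {Qj}.
Condition 2 (every backdoor path blocked by {Qj}):
  P1: blocked at fork node Qj ∈ conditioning set.
{Qj} satisfies the backdoor criterion.

Yes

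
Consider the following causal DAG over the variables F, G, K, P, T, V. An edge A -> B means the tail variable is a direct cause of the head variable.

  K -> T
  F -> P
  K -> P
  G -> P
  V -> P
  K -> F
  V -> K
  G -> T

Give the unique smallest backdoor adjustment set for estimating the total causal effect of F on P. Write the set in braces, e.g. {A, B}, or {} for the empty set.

Variables eligible for adjustment (non-descendants of F, excluding F and P): {G, K, T, V}.
Backdoor paths from F to P:
  P1: F <- K <- V -> P
  P2: F <- K -> T <- G -> P
  P3: F <- K -> P
The empty set is not sufficient: P1 (F <- K <- V -> P) has no collider blocking it and no conditioned non-collider, so it is open.
Try {K}:
  P1: blocked at chain node K ∈ conditioning set.
  P2: blocked at fork node K ∈ conditioning set.
  P3: blocked at fork node K ∈ conditioning set.
{K} contains no descendant of F and blocks every backdoor path.
No other singleton works — e.g. {V} leaves P3 open — so {K} is the unique smallest valid adjustment set.

{K}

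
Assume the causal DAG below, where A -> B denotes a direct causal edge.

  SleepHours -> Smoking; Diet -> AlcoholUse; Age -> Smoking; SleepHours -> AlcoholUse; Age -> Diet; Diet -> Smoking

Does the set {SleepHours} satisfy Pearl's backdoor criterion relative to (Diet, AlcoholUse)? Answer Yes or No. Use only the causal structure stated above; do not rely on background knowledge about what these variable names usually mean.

Backdoor paths from Diet to AlcoholUse (paths whose first edge points into Diet):
  P1: Diet <- Age -> Smoking <- SleepHours -> AlcoholUse
Condition 1 (no descendant of Diet in the set): holds — descendants of Diet are {AlcoholUse, Smoking}; none are in {SleepHours}.
Condition 2 (every backdoor path blocked by {SleepHours}):
  P1: blocked at collider Smoking (neither it nor any descendant is in the conditioning set).
{SleepHours} satisfies the backdoor criterion.

Yes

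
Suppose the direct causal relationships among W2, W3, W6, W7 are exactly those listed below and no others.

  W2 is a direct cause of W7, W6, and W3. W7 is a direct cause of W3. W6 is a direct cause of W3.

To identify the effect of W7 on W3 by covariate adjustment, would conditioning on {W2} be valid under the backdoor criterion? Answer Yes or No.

Yes

Backdoor paths from W7 to W3 (paths whose first edge points into W7):
  P1: W7 <- W2 -> W6 -> W3
  P2: W7 <- W2 -> W3
Condition 1 (no descendant of W7 in the set): holds — descendants of W7 are {W3}; none are in {W2}.
Condition 2 (every backdoor path blocked by {W2}):
  P1: blocked at fork node W2 ∈ conditioning set.
  P2: blocked at fork node W2 ∈ conditioning set.
{W2} satisfies the backdoor criterion.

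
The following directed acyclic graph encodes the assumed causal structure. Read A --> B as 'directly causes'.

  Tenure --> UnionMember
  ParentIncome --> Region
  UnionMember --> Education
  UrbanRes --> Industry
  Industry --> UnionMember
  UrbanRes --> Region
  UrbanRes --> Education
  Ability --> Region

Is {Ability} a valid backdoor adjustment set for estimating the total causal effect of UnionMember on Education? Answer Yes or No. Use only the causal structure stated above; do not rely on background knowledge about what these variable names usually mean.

No

Backdoor paths from UnionMember to Education (paths whose first edge points into UnionMember):
  P1: UnionMember <- Industry <- UrbanRes -> Education
Condition 1 (no descendant of UnionMember in the set): holds — descendants of UnionMember are {Education}; none are in {Ability}.
Condition 2 (every backdoor path blocked by {Ability}):
  P1: open — no interior node is in the conditioning set.
{Ability} does not satisfy the backdoor criterion.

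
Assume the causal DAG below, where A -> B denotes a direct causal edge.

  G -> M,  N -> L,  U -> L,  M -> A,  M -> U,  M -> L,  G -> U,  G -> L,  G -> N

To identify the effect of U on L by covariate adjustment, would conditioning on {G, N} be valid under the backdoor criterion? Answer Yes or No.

No

Backdoor paths from U to L (paths whose first edge points into U):
  P1: U <- G -> N -> L
  P2: U <- G -> M -> L
  P3: U <- G -> L
  P4: U <- M <- G -> N -> L
  P5: U <- M <- G -> L
  P6: U <- M -> L
Condition 1 (no descendant of U in the set): holds — descendants of U are {L}; none are in {G, N}.
Condition 2 (every backdoor path blocked by {G, N}):
  P1: blocked at fork node G ∈ conditioning set.
  P2: blocked at fork node G ∈ conditioning set.
  P3: blocked at fork node G ∈ conditioning set.
  P4: blocked at fork node G ∈ conditioning set.
  P5: blocked at fork node G ∈ conditioning set.
  P6: open — no interior node is in the conditioning set.
{G, N} does not satisfy the backdoor criterion.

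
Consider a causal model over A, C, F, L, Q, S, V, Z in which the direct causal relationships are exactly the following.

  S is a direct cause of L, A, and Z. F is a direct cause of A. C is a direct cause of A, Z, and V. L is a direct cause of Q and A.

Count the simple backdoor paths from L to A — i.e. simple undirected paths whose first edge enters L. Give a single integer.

A backdoor path from L to A is any simple undirected path whose first edge points into L (i.e. leaves L via a parent).
Parents of L: {S}.
Enumerating:
  P1: L <- S -> Z <- C -> A
  P2: L <- S -> A
That exhausts the simple backdoor paths. Count: 2.

2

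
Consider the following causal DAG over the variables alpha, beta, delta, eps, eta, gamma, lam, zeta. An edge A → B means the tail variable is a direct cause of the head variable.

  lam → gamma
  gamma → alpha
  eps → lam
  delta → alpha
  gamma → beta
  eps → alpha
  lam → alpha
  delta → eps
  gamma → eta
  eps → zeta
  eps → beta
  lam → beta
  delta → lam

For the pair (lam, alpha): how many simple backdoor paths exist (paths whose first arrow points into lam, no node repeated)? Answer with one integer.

A backdoor path from lam to alpha is any simple undirected path whose first edge points into lam (i.e. leaves lam via a parent).
Parents of lam: {delta, eps}.
Enumerating:
  P1: lam <- delta -> eps -> beta <- gamma -> alpha
  P2: lam <- delta -> eps -> alpha
  P3: lam <- delta -> alpha
  P4: lam <- eps <- delta -> alpha
  P5: lam <- eps -> beta <- gamma -> alpha
  P6: lam <- eps -> alpha
That exhausts the simple backdoor paths. Count: 6.

6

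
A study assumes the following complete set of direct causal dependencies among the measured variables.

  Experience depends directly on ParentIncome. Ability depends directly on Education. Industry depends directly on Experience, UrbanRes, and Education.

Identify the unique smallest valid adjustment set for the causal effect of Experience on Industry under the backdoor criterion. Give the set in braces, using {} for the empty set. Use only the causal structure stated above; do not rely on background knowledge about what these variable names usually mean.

Variables eligible for adjustment (non-descendants of Experience, excluding Experience and Industry): {Ability, Education, ParentIncome, UrbanRes}.
Backdoor paths from Experience to Industry:
  (none)
With no backdoor paths the empty set already satisfies the criterion, and it is trivially minimal.

{}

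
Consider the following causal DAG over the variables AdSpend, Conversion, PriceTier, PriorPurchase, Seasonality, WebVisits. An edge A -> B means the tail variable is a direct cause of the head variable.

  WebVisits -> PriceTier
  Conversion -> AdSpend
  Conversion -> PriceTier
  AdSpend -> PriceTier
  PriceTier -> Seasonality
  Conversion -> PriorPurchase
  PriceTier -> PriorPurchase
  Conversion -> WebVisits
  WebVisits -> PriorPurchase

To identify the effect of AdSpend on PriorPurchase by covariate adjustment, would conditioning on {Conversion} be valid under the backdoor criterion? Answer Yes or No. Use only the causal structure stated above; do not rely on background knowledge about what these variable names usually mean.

Yes

Backdoor paths from AdSpend to PriorPurchase (paths whose first edge points into AdSpend):
  P1: AdSpend <- Conversion -> WebVisits -> PriceTier -> PriorPurchase
  P2: AdSpend <- Conversion -> WebVisits -> PriorPurchase
  P3: AdSpend <- Conversion -> PriceTier <- WebVisits -> PriorPurchase
  P4: AdSpend <- Conversion -> PriceTier -> PriorPurchase
  P5: AdSpend <- Conversion -> PriorPurchase
Condition 1 (no descendant of AdSpend in the set): holds — descendants of AdSpend are {PriceTier, PriorPurchase, Seasonality}; none are in {Conversion}.
Condition 2 (every backdoor path blocked by {Conversion}):
  P1: blocked at fork node Conversion ∈ conditioning set.
  P2: blocked at fork node Conversion ∈ conditioning set.
  P3: blocked at fork node Conversion ∈ conditioning set.
  P4: blocked at fork node Conversion ∈ conditioning set.
  P5: blocked at fork node Conversion ∈ conditioning set.
{Conversion} satisfies the backdoor criterion.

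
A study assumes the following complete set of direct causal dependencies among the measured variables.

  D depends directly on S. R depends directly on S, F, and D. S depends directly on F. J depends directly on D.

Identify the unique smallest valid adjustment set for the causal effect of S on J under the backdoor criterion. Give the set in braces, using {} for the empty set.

{}

Variables eligible for adjustment (non-descendants of S, excluding S and J): {F}.
Backdoor paths from S to J:
  P1: S <- F -> R <- D -> J
Each backdoor path contains an unconditioned collider, so every path is already blocked with the empty conditioning set:
  P1: blocked at collider R (neither it nor any descendant is in the conditioning set).
The empty set is therefore the unique smallest valid set.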